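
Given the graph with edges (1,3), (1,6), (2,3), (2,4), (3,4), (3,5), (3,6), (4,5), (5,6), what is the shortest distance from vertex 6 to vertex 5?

Step 1: Build adjacency list:
  1: 3, 6
  2: 3, 4
  3: 1, 2, 4, 5, 6
  4: 2, 3, 5
  5: 3, 4, 6
  6: 1, 3, 5

Step 2: BFS from vertex 6 to find shortest path to 5:
  vertex 1 reached at distance 1
  vertex 3 reached at distance 1
  vertex 5 reached at distance 1

Step 3: Shortest path: 6 -> 5
Path length: 1 edge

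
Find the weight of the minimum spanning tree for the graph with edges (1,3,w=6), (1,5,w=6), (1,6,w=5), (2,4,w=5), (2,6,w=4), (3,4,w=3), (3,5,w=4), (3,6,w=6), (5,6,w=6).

Apply Kruskal's algorithm (sort edges by weight, add if no cycle):

Sorted edges by weight:
  (3,4) w=3
  (2,6) w=4
  (3,5) w=4
  (1,6) w=5
  (2,4) w=5
  (1,3) w=6
  (1,5) w=6
  (3,6) w=6
  (5,6) w=6

Add edge (3,4) w=3 -- no cycle. Running total: 3
Add edge (2,6) w=4 -- no cycle. Running total: 7
Add edge (3,5) w=4 -- no cycle. Running total: 11
Add edge (1,6) w=5 -- no cycle. Running total: 16
Add edge (2,4) w=5 -- no cycle. Running total: 21

MST edges: (3,4,w=3), (2,6,w=4), (3,5,w=4), (1,6,w=5), (2,4,w=5)
Total MST weight: 3 + 4 + 4 + 5 + 5 = 21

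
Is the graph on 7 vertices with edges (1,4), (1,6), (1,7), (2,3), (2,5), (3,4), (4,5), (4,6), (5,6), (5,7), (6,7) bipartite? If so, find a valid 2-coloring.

Step 1: Attempt 2-coloring using BFS:
  Start at vertex 1, assign color 0
  Color vertex 4 with color 1 (neighbor of 1)
  Color vertex 6 with color 1 (neighbor of 1)
  Color vertex 7 with color 1 (neighbor of 1)
  Color vertex 3 with color 0 (neighbor of 4)
  Color vertex 5 with color 0 (neighbor of 4)

Step 2: Conflict found! Vertices 4 and 6 are adjacent but have the same color.
This means the graph contains an odd cycle.

The graph is NOT bipartite.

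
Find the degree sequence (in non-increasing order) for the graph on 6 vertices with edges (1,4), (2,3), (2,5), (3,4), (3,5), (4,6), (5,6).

Step 1: Count edges incident to each vertex:
  deg(1) = 1 (neighbors: 4)
  deg(2) = 2 (neighbors: 3, 5)
  deg(3) = 3 (neighbors: 2, 4, 5)
  deg(4) = 3 (neighbors: 1, 3, 6)
  deg(5) = 3 (neighbors: 2, 3, 6)
  deg(6) = 2 (neighbors: 4, 5)

Step 2: Sort degrees in non-increasing order:
  Degrees: [1, 2, 3, 3, 3, 2] -> sorted: [3, 3, 3, 2, 2, 1]

Degree sequence: [3, 3, 3, 2, 2, 1]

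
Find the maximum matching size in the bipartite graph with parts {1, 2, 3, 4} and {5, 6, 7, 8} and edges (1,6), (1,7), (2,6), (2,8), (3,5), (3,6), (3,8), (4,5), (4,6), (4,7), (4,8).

Step 1: List the neighbors of each left vertex:
  1: 6, 7
  2: 6, 8
  3: 5, 6, 8
  4: 5, 6, 7, 8

Step 2: Greedily match left vertices, then look for augmenting paths:
  Match 1 -- 6
  Match 2 -- 8
  Match 3 -- 5
  Match 4 -- 7
  No augmenting path remains.

Step 3: Verify this is maximum:
  Matching size 4 = min(|L|, |R|) = min(4, 4), which is an upper bound, so this matching is maximum.

Maximum matching: {(1,6), (2,8), (3,5), (4,7)}
Size: 4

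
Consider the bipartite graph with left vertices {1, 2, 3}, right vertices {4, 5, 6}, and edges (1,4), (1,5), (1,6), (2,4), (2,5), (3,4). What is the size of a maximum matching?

Step 1: List the neighbors of each left vertex:
  1: 4, 5, 6
  2: 4, 5
  3: 4

Step 2: Greedily match left vertices, then look for augmenting paths:
  Match 1 -- 6
  Match 2 -- 5
  Match 3 -- 4
  No augmenting path remains.

Step 3: Verify this is maximum:
  Matching size 3 = min(|L|, |R|) = min(3, 3), which is an upper bound, so this matching is maximum.

Maximum matching: {(1,6), (2,5), (3,4)}
Size: 3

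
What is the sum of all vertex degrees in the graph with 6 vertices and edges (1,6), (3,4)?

Step 1: Count edges incident to each vertex:
  deg(1) = 1 (neighbors: 6)
  deg(2) = 0 (neighbors: none)
  deg(3) = 1 (neighbors: 4)
  deg(4) = 1 (neighbors: 3)
  deg(5) = 0 (neighbors: none)
  deg(6) = 1 (neighbors: 1)

Step 2: Sum all degrees:
  1 + 0 + 1 + 1 + 0 + 1 = 4

Verification: sum of degrees = 2 * |E| = 2 * 2 = 4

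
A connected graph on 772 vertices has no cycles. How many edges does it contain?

A tree on n vertices always has exactly n - 1 edges.
For n = 772: edges = 772 - 1 = 771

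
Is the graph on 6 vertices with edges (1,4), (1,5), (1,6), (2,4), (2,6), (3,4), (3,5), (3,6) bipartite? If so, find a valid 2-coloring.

Step 1: Attempt 2-coloring using BFS:
  Start at vertex 1, assign color 0
  Color vertex 4 with color 1 (neighbor of 1)
  Color vertex 5 with color 1 (neighbor of 1)
  Color vertex 6 with color 1 (neighbor of 1)
  Color vertex 2 with color 0 (neighbor of 4)
  Color vertex 3 with color 0 (neighbor of 4)

Step 2: 2-coloring succeeded. No conflicts found.
  Set A (color 0): {1, 2, 3}
  Set B (color 1): {4, 5, 6}

The graph is bipartite with partition {1, 2, 3}, {4, 5, 6}.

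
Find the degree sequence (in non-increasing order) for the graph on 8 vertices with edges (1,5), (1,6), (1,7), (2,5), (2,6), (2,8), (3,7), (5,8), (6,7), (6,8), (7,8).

Step 1: Count edges incident to each vertex:
  deg(1) = 3 (neighbors: 5, 6, 7)
  deg(2) = 3 (neighbors: 5, 6, 8)
  deg(3) = 1 (neighbors: 7)
  deg(4) = 0 (neighbors: none)
  deg(5) = 3 (neighbors: 1, 2, 8)
  deg(6) = 4 (neighbors: 1, 2, 7, 8)
  deg(7) = 4 (neighbors: 1, 3, 6, 8)
  deg(8) = 4 (neighbors: 2, 5, 6, 7)

Step 2: Sort degrees in non-increasing order:
  Degrees: [3, 3, 1, 0, 3, 4, 4, 4] -> sorted: [4, 4, 4, 3, 3, 3, 1, 0]

Degree sequence: [4, 4, 4, 3, 3, 3, 1, 0]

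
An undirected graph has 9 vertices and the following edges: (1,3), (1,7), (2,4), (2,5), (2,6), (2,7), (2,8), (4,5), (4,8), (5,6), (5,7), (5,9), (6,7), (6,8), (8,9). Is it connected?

Step 1: Build adjacency list from edges:
  1: 3, 7
  2: 4, 5, 6, 7, 8
  3: 1
  4: 2, 5, 8
  5: 2, 4, 6, 7, 9
  6: 2, 5, 7, 8
  7: 1, 2, 5, 6
  8: 2, 4, 6, 9
  9: 5, 8

Step 2: Run BFS/DFS from vertex 1:
  Visited: {1, 3, 7, 2, 5, 6, 4, 8, 9}
  Reached 9 of 9 vertices

Step 3: All 9 vertices reached from vertex 1, so the graph is connected.
Answer: Yes, the graph is connected.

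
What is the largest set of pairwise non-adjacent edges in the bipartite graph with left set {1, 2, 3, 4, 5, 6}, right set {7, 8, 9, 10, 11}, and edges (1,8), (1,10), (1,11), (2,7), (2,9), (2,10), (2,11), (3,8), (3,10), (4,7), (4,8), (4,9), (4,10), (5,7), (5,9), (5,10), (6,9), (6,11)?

Step 1: List the neighbors of each left vertex:
  1: 8, 10, 11
  2: 7, 9, 10, 11
  3: 8, 10
  4: 7, 8, 9, 10
  5: 7, 9, 10
  6: 9, 11

Step 2: Greedily match left vertices, then look for augmenting paths:
  Match 1 -- 8
  Match 2 -- 7
  Match 3 -- 10
  Match 4 -- 9
  Match 6 -- 11
  No augmenting path remains.

Step 3: Verify this is maximum:
  Matching size 5 = min(|L|, |R|) = min(6, 5), which is an upper bound, so this matching is maximum.

Maximum matching: {(1,8), (2,7), (3,10), (4,9), (6,11)}
Size: 5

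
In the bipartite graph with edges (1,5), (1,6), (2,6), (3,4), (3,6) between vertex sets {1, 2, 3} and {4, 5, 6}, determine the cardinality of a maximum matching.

Step 1: List the neighbors of each left vertex:
  1: 5, 6
  2: 6
  3: 4, 6

Step 2: Greedily match left vertices, then look for augmenting paths:
  Match 1 -- 5
  Match 2 -- 6
  Match 3 -- 4
  No augmenting path remains.

Step 3: Verify this is maximum:
  Matching size 3 = min(|L|, |R|) = min(3, 3), which is an upper bound, so this matching is maximum.

Maximum matching: {(1,5), (2,6), (3,4)}
Size: 3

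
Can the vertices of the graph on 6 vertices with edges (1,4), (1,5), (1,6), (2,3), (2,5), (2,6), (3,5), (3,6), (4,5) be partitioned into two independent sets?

Step 1: Attempt 2-coloring using BFS:
  Start at vertex 1, assign color 0
  Color vertex 4 with color 1 (neighbor of 1)
  Color vertex 5 with color 1 (neighbor of 1)
  Color vertex 6 with color 1 (neighbor of 1)

Step 2: Conflict found! Vertices 4 and 5 are adjacent but have the same color.
This means the graph contains an odd cycle.

The graph is NOT bipartite.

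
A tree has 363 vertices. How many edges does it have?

A tree on n vertices always has exactly n - 1 edges.
For n = 363: edges = 363 - 1 = 362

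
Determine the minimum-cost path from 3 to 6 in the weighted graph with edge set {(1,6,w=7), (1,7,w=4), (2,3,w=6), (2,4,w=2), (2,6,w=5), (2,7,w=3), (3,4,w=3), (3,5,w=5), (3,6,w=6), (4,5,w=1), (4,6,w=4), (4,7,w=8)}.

Step 1: Build adjacency list with weights:
  1: 6(w=7), 7(w=4)
  2: 3(w=6), 4(w=2), 6(w=5), 7(w=3)
  3: 2(w=6), 4(w=3), 5(w=5), 6(w=6)
  4: 2(w=2), 3(w=3), 5(w=1), 6(w=4), 7(w=8)
  5: 3(w=5), 4(w=1)
  6: 1(w=7), 2(w=5), 3(w=6), 4(w=4)
  7: 1(w=4), 2(w=3), 4(w=8)

Step 2: Apply Dijkstra's algorithm from vertex 3:
  Visit vertex 3 (distance=0)
    Update dist[2] = 6
    Update dist[4] = 3
    Update dist[5] = 5
    Update dist[6] = 6
  Visit vertex 4 (distance=3)
    Update dist[2] = 5
    Update dist[5] = 4
    Update dist[7] = 11
  Visit vertex 5 (distance=4)
  Visit vertex 2 (distance=5)
    Update dist[7] = 8
  Visit vertex 6 (distance=6)
    Update dist[1] = 13

Step 3: Shortest path: 3 -> 6
Total weight: 6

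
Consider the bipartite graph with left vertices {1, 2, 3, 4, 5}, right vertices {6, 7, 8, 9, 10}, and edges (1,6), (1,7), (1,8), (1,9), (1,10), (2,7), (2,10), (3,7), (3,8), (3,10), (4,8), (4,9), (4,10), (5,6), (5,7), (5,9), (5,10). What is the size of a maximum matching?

Step 1: List the neighbors of each left vertex:
  1: 6, 7, 8, 9, 10
  2: 7, 10
  3: 7, 8, 10
  4: 8, 9, 10
  5: 6, 7, 9, 10

Step 2: Greedily match left vertices, then look for augmenting paths:
  Match 1 -- 6
  Match 2 -- 7
  Match 3 -- 8
  Match 4 -- 9
  Match 5 -- 10
  No augmenting path remains.

Step 3: Verify this is maximum:
  Matching size 5 = min(|L|, |R|) = min(5, 5), which is an upper bound, so this matching is maximum.

Maximum matching: {(1,6), (2,7), (3,8), (4,9), (5,10)}
Size: 5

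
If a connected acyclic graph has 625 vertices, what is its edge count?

A tree on n vertices always has exactly n - 1 edges.
For n = 625: edges = 625 - 1 = 624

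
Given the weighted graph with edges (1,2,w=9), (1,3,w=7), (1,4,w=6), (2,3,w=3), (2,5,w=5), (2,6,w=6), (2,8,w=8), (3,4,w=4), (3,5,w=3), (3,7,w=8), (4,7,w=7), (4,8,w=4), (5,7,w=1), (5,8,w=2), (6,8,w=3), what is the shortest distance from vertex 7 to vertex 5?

Step 1: Build adjacency list with weights:
  1: 2(w=9), 3(w=7), 4(w=6)
  2: 1(w=9), 3(w=3), 5(w=5), 6(w=6), 8(w=8)
  3: 1(w=7), 2(w=3), 4(w=4), 5(w=3), 7(w=8)
  4: 1(w=6), 3(w=4), 7(w=7), 8(w=4)
  5: 2(w=5), 3(w=3), 7(w=1), 8(w=2)
  6: 2(w=6), 8(w=3)
  7: 3(w=8), 4(w=7), 5(w=1)
  8: 2(w=8), 4(w=4), 5(w=2), 6(w=3)

Step 2: Apply Dijkstra's algorithm from vertex 7:
  Visit vertex 7 (distance=0)
    Update dist[3] = 8
    Update dist[4] = 7
    Update dist[5] = 1
  Visit vertex 5 (distance=1)
    Update dist[2] = 6
    Update dist[3] = 4
    Update dist[8] = 3

Step 3: Shortest path: 7 -> 5
Total weight: 1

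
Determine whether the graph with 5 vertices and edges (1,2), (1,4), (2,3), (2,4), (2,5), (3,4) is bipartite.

Step 1: Attempt 2-coloring using BFS:
  Start at vertex 1, assign color 0
  Color vertex 2 with color 1 (neighbor of 1)
  Color vertex 4 with color 1 (neighbor of 1)
  Color vertex 3 with color 0 (neighbor of 2)

Step 2: Conflict found! Vertices 2 and 4 are adjacent but have the same color.
This means the graph contains an odd cycle.

The graph is NOT bipartite.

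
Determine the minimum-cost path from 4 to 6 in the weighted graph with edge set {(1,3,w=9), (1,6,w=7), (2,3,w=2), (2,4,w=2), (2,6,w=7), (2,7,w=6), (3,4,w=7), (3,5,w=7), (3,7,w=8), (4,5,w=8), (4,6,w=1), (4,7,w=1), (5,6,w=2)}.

Step 1: Build adjacency list with weights:
  1: 3(w=9), 6(w=7)
  2: 3(w=2), 4(w=2), 6(w=7), 7(w=6)
  3: 1(w=9), 2(w=2), 4(w=7), 5(w=7), 7(w=8)
  4: 2(w=2), 3(w=7), 5(w=8), 6(w=1), 7(w=1)
  5: 3(w=7), 4(w=8), 6(w=2)
  6: 1(w=7), 2(w=7), 4(w=1), 5(w=2)
  7: 2(w=6), 3(w=8), 4(w=1)

Step 2: Apply Dijkstra's algorithm from vertex 4:
  Visit vertex 4 (distance=0)
    Update dist[2] = 2
    Update dist[3] = 7
    Update dist[5] = 8
    Update dist[6] = 1
    Update dist[7] = 1
  Visit vertex 6 (distance=1)
    Update dist[1] = 8
    Update dist[5] = 3

Step 3: Shortest path: 4 -> 6
Total weight: 1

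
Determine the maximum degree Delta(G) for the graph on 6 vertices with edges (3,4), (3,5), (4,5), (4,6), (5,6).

Step 1: Count edges incident to each vertex:
  deg(1) = 0 (neighbors: none)
  deg(2) = 0 (neighbors: none)
  deg(3) = 2 (neighbors: 4, 5)
  deg(4) = 3 (neighbors: 3, 5, 6)
  deg(5) = 3 (neighbors: 3, 4, 6)
  deg(6) = 2 (neighbors: 4, 5)

Step 2: Find maximum:
  max(0, 0, 2, 3, 3, 2) = 3 (vertex 4)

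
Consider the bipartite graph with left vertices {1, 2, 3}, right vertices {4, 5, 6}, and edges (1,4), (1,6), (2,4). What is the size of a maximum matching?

Step 1: List the neighbors of each left vertex:
  1: 4, 6
  2: 4
  3: (none)

Step 2: Greedily match left vertices, then look for augmenting paths:
  Match 1 -- 6
  Match 2 -- 4
  No augmenting path remains.

Step 3: Verify this is maximum:
  Matching has size 2. The vertex set {1, 2} covers every edge and has size 2; any matching has at most one edge per cover vertex, so 2 is maximum (König's theorem).

Maximum matching: {(1,6), (2,4)}
Size: 2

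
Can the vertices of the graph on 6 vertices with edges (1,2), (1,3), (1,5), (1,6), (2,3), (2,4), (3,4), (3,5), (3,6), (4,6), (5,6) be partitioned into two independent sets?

Step 1: Attempt 2-coloring using BFS:
  Start at vertex 1, assign color 0
  Color vertex 2 with color 1 (neighbor of 1)
  Color vertex 3 with color 1 (neighbor of 1)
  Color vertex 5 with color 1 (neighbor of 1)
  Color vertex 6 with color 1 (neighbor of 1)

Step 2: Conflict found! Vertices 2 and 3 are adjacent but have the same color.
This means the graph contains an odd cycle.

The graph is NOT bipartite.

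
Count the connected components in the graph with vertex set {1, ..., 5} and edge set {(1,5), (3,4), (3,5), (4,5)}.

Step 1: Build adjacency list from edges:
  1: 5
  2: (none)
  3: 4, 5
  4: 3, 5
  5: 1, 3, 4

Step 2: Run BFS/DFS from vertex 1:
  Visited: {1, 5, 3, 4}
  Reached 4 of 5 vertices

Step 3: Only 4 of 5 vertices reached. Graph is disconnected.
Connected components: {1, 3, 4, 5}, {2}
Number of connected components: 2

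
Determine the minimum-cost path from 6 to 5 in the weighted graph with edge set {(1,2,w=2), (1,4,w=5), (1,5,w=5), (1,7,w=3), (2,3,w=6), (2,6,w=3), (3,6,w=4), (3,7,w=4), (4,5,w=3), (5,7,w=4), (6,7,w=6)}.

Step 1: Build adjacency list with weights:
  1: 2(w=2), 4(w=5), 5(w=5), 7(w=3)
  2: 1(w=2), 3(w=6), 6(w=3)
  3: 2(w=6), 6(w=4), 7(w=4)
  4: 1(w=5), 5(w=3)
  5: 1(w=5), 4(w=3), 7(w=4)
  6: 2(w=3), 3(w=4), 7(w=6)
  7: 1(w=3), 3(w=4), 5(w=4), 6(w=6)

Step 2: Apply Dijkstra's algorithm from vertex 6:
  Visit vertex 6 (distance=0)
    Update dist[2] = 3
    Update dist[3] = 4
    Update dist[7] = 6
  Visit vertex 2 (distance=3)
    Update dist[1] = 5
  Visit vertex 3 (distance=4)
  Visit vertex 1 (distance=5)
    Update dist[4] = 10
    Update dist[5] = 10
  Visit vertex 7 (distance=6)
  Visit vertex 4 (distance=10)
  Visit vertex 5 (distance=10)

Step 3: Shortest path: 6 -> 7 -> 5
Total weight: 6 + 4 = 10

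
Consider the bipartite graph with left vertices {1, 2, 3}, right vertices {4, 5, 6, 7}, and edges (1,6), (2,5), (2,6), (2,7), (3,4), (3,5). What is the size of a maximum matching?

Step 1: List the neighbors of each left vertex:
  1: 6
  2: 5, 6, 7
  3: 4, 5

Step 2: Greedily match left vertices, then look for augmenting paths:
  Match 1 -- 6
  Match 2 -- 5
  Match 3 -- 4
  No augmenting path remains.

Step 3: Verify this is maximum:
  Matching size 3 = min(|L|, |R|) = min(3, 4), which is an upper bound, so this matching is maximum.

Maximum matching: {(1,6), (2,5), (3,4)}
Size: 3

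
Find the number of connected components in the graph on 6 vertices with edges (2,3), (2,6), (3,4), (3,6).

Step 1: Build adjacency list from edges:
  1: (none)
  2: 3, 6
  3: 2, 4, 6
  4: 3
  5: (none)
  6: 2, 3

Step 2: Run BFS/DFS from vertex 1:
  Visited: {1}
  Reached 1 of 6 vertices

Step 3: Only 1 of 6 vertices reached. Graph is disconnected.
Connected components: {1}, {2, 3, 4, 6}, {5}
Number of connected components: 3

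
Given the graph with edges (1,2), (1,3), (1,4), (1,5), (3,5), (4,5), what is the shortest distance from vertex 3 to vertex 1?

Step 1: Build adjacency list:
  1: 2, 3, 4, 5
  2: 1
  3: 1, 5
  4: 1, 5
  5: 1, 3, 4

Step 2: BFS from vertex 3 to find shortest path to 1:
  vertex 1 reached at distance 1

Step 3: Shortest path: 3 -> 1
Path length: 1 edge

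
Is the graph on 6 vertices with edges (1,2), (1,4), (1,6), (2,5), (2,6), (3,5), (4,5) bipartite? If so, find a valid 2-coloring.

Step 1: Attempt 2-coloring using BFS:
  Start at vertex 1, assign color 0
  Color vertex 2 with color 1 (neighbor of 1)
  Color vertex 4 with color 1 (neighbor of 1)
  Color vertex 6 with color 1 (neighbor of 1)
  Color vertex 5 with color 0 (neighbor of 2)

Step 2: Conflict found! Vertices 2 and 6 are adjacent but have the same color.
This means the graph contains an odd cycle.

The graph is NOT bipartite.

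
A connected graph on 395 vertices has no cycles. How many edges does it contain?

A tree on n vertices always has exactly n - 1 edges.
For n = 395: edges = 395 - 1 = 394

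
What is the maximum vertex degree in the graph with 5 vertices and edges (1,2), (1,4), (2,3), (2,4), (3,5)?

Step 1: Count edges incident to each vertex:
  deg(1) = 2 (neighbors: 2, 4)
  deg(2) = 3 (neighbors: 1, 3, 4)
  deg(3) = 2 (neighbors: 2, 5)
  deg(4) = 2 (neighbors: 1, 2)
  deg(5) = 1 (neighbors: 3)

Step 2: Find maximum:
  max(2, 3, 2, 2, 1) = 3 (vertex 2)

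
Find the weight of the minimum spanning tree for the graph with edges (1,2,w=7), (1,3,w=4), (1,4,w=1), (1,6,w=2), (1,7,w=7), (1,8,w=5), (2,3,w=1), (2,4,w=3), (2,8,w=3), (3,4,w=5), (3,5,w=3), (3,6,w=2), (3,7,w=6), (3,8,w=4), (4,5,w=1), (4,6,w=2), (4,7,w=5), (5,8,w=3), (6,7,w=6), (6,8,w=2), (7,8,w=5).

Apply Kruskal's algorithm (sort edges by weight, add if no cycle):

Sorted edges by weight:
  (1,4) w=1
  (2,3) w=1
  (4,5) w=1
  (1,6) w=2
  (3,6) w=2
  (4,6) w=2
  (6,8) w=2
  (2,4) w=3
  (2,8) w=3
  (3,5) w=3
  (5,8) w=3
  (1,3) w=4
  (3,8) w=4
  (1,8) w=5
  (3,4) w=5
  (4,7) w=5
  (7,8) w=5
  (3,7) w=6
  (6,7) w=6
  (1,2) w=7
  (1,7) w=7

Add edge (1,4) w=1 -- no cycle. Running total: 1
Add edge (2,3) w=1 -- no cycle. Running total: 2
Add edge (4,5) w=1 -- no cycle. Running total: 3
Add edge (1,6) w=2 -- no cycle. Running total: 5
Add edge (3,6) w=2 -- no cycle. Running total: 7
Skip edge (4,6) w=2 -- would create cycle
Add edge (6,8) w=2 -- no cycle. Running total: 9
Skip edge (2,4) w=3 -- would create cycle
Skip edge (2,8) w=3 -- would create cycle
Skip edge (3,5) w=3 -- would create cycle
Skip edge (5,8) w=3 -- would create cycle
Skip edge (1,3) w=4 -- would create cycle
Skip edge (3,8) w=4 -- would create cycle
Skip edge (1,8) w=5 -- would create cycle
Skip edge (3,4) w=5 -- would create cycle
Add edge (4,7) w=5 -- no cycle. Running total: 14

MST edges: (1,4,w=1), (2,3,w=1), (4,5,w=1), (1,6,w=2), (3,6,w=2), (6,8,w=2), (4,7,w=5)
Total MST weight: 1 + 1 + 1 + 2 + 2 + 2 + 5 = 14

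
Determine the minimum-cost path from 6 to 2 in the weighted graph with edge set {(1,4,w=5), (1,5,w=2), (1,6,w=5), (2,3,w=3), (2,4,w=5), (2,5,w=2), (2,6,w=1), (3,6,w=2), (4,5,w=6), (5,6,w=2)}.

Step 1: Build adjacency list with weights:
  1: 4(w=5), 5(w=2), 6(w=5)
  2: 3(w=3), 4(w=5), 5(w=2), 6(w=1)
  3: 2(w=3), 6(w=2)
  4: 1(w=5), 2(w=5), 5(w=6)
  5: 1(w=2), 2(w=2), 4(w=6), 6(w=2)
  6: 1(w=5), 2(w=1), 3(w=2), 5(w=2)

Step 2: Apply Dijkstra's algorithm from vertex 6:
  Visit vertex 6 (distance=0)
    Update dist[1] = 5
    Update dist[2] = 1
    Update dist[3] = 2
    Update dist[5] = 2
  Visit vertex 2 (distance=1)
    Update dist[4] = 6

Step 3: Shortest path: 6 -> 2
Total weight: 1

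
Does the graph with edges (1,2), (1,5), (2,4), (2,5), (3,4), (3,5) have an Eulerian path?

Step 1: Find the degree of each vertex:
  deg(1) = 2
  deg(2) = 3
  deg(3) = 2
  deg(4) = 2
  deg(5) = 3

Step 2: Count vertices with odd degree:
  Odd-degree vertices: 2, 5 (2 total)

Step 3: Apply Euler's theorem:
  - Eulerian circuit exists iff graph is connected and all vertices have even degree
  - Eulerian path exists iff graph is connected and has 0 or 2 odd-degree vertices

Graph is connected with exactly 2 odd-degree vertices (2, 5).
Eulerian path exists (starting and ending at the odd-degree vertices), but no Eulerian circuit.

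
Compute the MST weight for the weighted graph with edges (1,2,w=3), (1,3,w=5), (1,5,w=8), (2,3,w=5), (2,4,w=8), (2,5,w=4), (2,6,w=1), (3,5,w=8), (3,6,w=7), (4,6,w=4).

Apply Kruskal's algorithm (sort edges by weight, add if no cycle):

Sorted edges by weight:
  (2,6) w=1
  (1,2) w=3
  (2,5) w=4
  (4,6) w=4
  (1,3) w=5
  (2,3) w=5
  (3,6) w=7
  (1,5) w=8
  (2,4) w=8
  (3,5) w=8

Add edge (2,6) w=1 -- no cycle. Running total: 1
Add edge (1,2) w=3 -- no cycle. Running total: 4
Add edge (2,5) w=4 -- no cycle. Running total: 8
Add edge (4,6) w=4 -- no cycle. Running total: 12
Add edge (1,3) w=5 -- no cycle. Running total: 17

MST edges: (2,6,w=1), (1,2,w=3), (2,5,w=4), (4,6,w=4), (1,3,w=5)
Total MST weight: 1 + 3 + 4 + 4 + 5 = 17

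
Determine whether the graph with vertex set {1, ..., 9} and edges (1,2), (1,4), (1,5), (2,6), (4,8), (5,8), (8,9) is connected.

Step 1: Build adjacency list from edges:
  1: 2, 4, 5
  2: 1, 6
  3: (none)
  4: 1, 8
  5: 1, 8
  6: 2
  7: (none)
  8: 4, 5, 9
  9: 8

Step 2: Run BFS/DFS from vertex 1:
  Visited: {1, 2, 4, 5, 6, 8, 9}
  Reached 7 of 9 vertices

Step 3: Only 7 of 9 vertices reached. Graph is disconnected.
Connected components: {1, 2, 4, 5, 6, 8, 9}, {3}, {7}
Answer: No, the graph is not connected (3 components).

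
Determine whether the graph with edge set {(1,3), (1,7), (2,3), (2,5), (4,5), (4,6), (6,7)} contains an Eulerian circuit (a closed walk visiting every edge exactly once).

Step 1: Find the degree of each vertex:
  deg(1) = 2
  deg(2) = 2
  deg(3) = 2
  deg(4) = 2
  deg(5) = 2
  deg(6) = 2
  deg(7) = 2

Step 2: Count vertices with odd degree:
  All vertices have even degree (0 odd-degree vertices)

Step 3: Apply Euler's theorem:
  - Eulerian circuit exists iff graph is connected and all vertices have even degree
  - Eulerian path exists iff graph is connected and has 0 or 2 odd-degree vertices

Graph is connected with 0 odd-degree vertices.
Both Eulerian circuit and Eulerian path exist.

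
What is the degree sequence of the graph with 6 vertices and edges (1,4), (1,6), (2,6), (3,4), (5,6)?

Step 1: Count edges incident to each vertex:
  deg(1) = 2 (neighbors: 4, 6)
  deg(2) = 1 (neighbors: 6)
  deg(3) = 1 (neighbors: 4)
  deg(4) = 2 (neighbors: 1, 3)
  deg(5) = 1 (neighbors: 6)
  deg(6) = 3 (neighbors: 1, 2, 5)

Step 2: Sort degrees in non-increasing order:
  Degrees: [2, 1, 1, 2, 1, 3] -> sorted: [3, 2, 2, 1, 1, 1]

Degree sequence: [3, 2, 2, 1, 1, 1]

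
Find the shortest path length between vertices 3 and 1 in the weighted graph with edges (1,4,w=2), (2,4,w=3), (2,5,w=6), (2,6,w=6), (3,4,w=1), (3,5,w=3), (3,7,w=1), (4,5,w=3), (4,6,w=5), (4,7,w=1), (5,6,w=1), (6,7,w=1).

Step 1: Build adjacency list with weights:
  1: 4(w=2)
  2: 4(w=3), 5(w=6), 6(w=6)
  3: 4(w=1), 5(w=3), 7(w=1)
  4: 1(w=2), 2(w=3), 3(w=1), 5(w=3), 6(w=5), 7(w=1)
  5: 2(w=6), 3(w=3), 4(w=3), 6(w=1)
  6: 2(w=6), 4(w=5), 5(w=1), 7(w=1)
  7: 3(w=1), 4(w=1), 6(w=1)

Step 2: Apply Dijkstra's algorithm from vertex 3:
  Visit vertex 3 (distance=0)
    Update dist[4] = 1
    Update dist[5] = 3
    Update dist[7] = 1
  Visit vertex 4 (distance=1)
    Update dist[1] = 3
    Update dist[2] = 4
    Update dist[6] = 6
  Visit vertex 7 (distance=1)
    Update dist[6] = 2
  Visit vertex 6 (distance=2)
  Visit vertex 1 (distance=3)

Step 3: Shortest path: 3 -> 4 -> 1
Total weight: 1 + 2 = 3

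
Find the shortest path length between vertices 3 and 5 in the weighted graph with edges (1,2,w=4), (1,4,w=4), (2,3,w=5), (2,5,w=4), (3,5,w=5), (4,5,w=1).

Step 1: Build adjacency list with weights:
  1: 2(w=4), 4(w=4)
  2: 1(w=4), 3(w=5), 5(w=4)
  3: 2(w=5), 5(w=5)
  4: 1(w=4), 5(w=1)
  5: 2(w=4), 3(w=5), 4(w=1)

Step 2: Apply Dijkstra's algorithm from vertex 3:
  Visit vertex 3 (distance=0)
    Update dist[2] = 5
    Update dist[5] = 5
  Visit vertex 2 (distance=5)
    Update dist[1] = 9
  Visit vertex 5 (distance=5)
    Update dist[4] = 6

Step 3: Shortest path: 3 -> 5
Total weight: 5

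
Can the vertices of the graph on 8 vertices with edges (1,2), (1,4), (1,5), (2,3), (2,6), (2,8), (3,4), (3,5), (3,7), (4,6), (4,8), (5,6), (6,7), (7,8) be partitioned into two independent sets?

Step 1: Attempt 2-coloring using BFS:
  Start at vertex 1, assign color 0
  Color vertex 2 with color 1 (neighbor of 1)
  Color vertex 4 with color 1 (neighbor of 1)
  Color vertex 5 with color 1 (neighbor of 1)
  Color vertex 3 with color 0 (neighbor of 2)
  Color vertex 6 with color 0 (neighbor of 2)
  Color vertex 8 with color 0 (neighbor of 2)
  Color vertex 7 with color 1 (neighbor of 3)

Step 2: 2-coloring succeeded. No conflicts found.
  Set A (color 0): {1, 3, 6, 8}
  Set B (color 1): {2, 4, 5, 7}

The graph is bipartite with partition {1, 3, 6, 8}, {2, 4, 5, 7}.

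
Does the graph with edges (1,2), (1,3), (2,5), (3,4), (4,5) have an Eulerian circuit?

Step 1: Find the degree of each vertex:
  deg(1) = 2
  deg(2) = 2
  deg(3) = 2
  deg(4) = 2
  deg(5) = 2

Step 2: Count vertices with odd degree:
  All vertices have even degree (0 odd-degree vertices)

Step 3: Apply Euler's theorem:
  - Eulerian circuit exists iff graph is connected and all vertices have even degree
  - Eulerian path exists iff graph is connected and has 0 or 2 odd-degree vertices

Graph is connected with 0 odd-degree vertices.
Both Eulerian circuit and Eulerian path exist.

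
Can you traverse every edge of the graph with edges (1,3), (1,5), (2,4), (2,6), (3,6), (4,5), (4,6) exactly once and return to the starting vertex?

Step 1: Find the degree of each vertex:
  deg(1) = 2
  deg(2) = 2
  deg(3) = 2
  deg(4) = 3
  deg(5) = 2
  deg(6) = 3

Step 2: Count vertices with odd degree:
  Odd-degree vertices: 4, 6 (2 total)

Step 3: Apply Euler's theorem:
  - Eulerian circuit exists iff graph is connected and all vertices have even degree
  - Eulerian path exists iff graph is connected and has 0 or 2 odd-degree vertices

Graph is connected with exactly 2 odd-degree vertices (4, 6).
Eulerian path exists (starting and ending at the odd-degree vertices), but no Eulerian circuit.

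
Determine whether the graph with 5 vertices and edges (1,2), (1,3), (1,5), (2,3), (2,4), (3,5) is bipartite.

Step 1: Attempt 2-coloring using BFS:
  Start at vertex 1, assign color 0
  Color vertex 2 with color 1 (neighbor of 1)
  Color vertex 3 with color 1 (neighbor of 1)
  Color vertex 5 with color 1 (neighbor of 1)

Step 2: Conflict found! Vertices 2 and 3 are adjacent but have the same color.
This means the graph contains an odd cycle.

The graph is NOT bipartite.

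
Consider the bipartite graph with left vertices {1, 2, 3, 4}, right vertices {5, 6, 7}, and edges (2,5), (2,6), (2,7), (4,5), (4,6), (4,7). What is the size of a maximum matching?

Step 1: List the neighbors of each left vertex:
  1: (none)
  2: 5, 6, 7
  3: (none)
  4: 5, 6, 7

Step 2: Greedily match left vertices, then look for augmenting paths:
  Match 2 -- 5
  Match 4 -- 6
  No augmenting path remains.

Step 3: Verify this is maximum:
  Matching has size 2. The vertex set {2, 4} covers every edge and has size 2; any matching has at most one edge per cover vertex, so 2 is maximum (König's theorem).

Maximum matching: {(2,5), (4,6)}
Size: 2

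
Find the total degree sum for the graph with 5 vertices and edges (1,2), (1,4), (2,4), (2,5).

Step 1: Count edges incident to each vertex:
  deg(1) = 2 (neighbors: 2, 4)
  deg(2) = 3 (neighbors: 1, 4, 5)
  deg(3) = 0 (neighbors: none)
  deg(4) = 2 (neighbors: 1, 2)
  deg(5) = 1 (neighbors: 2)

Step 2: Sum all degrees:
  2 + 3 + 0 + 2 + 1 = 8

Verification: sum of degrees = 2 * |E| = 2 * 4 = 8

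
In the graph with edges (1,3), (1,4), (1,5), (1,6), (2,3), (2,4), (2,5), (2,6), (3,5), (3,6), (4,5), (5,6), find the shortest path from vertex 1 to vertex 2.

Step 1: Build adjacency list:
  1: 3, 4, 5, 6
  2: 3, 4, 5, 6
  3: 1, 2, 5, 6
  4: 1, 2, 5
  5: 1, 2, 3, 4, 6
  6: 1, 2, 3, 5

Step 2: BFS from vertex 1 to find shortest path to 2:
  vertex 3 reached at distance 1
  vertex 4 reached at distance 1
  vertex 5 reached at distance 1
  vertex 6 reached at distance 1
  vertex 2 reached at distance 2

Step 3: Shortest path: 1 -> 4 -> 2
Path length: 2 edges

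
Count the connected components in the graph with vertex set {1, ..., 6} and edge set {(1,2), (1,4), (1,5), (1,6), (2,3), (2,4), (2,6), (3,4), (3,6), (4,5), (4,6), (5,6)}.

Step 1: Build adjacency list from edges:
  1: 2, 4, 5, 6
  2: 1, 3, 4, 6
  3: 2, 4, 6
  4: 1, 2, 3, 5, 6
  5: 1, 4, 6
  6: 1, 2, 3, 4, 5

Step 2: Run BFS/DFS from vertex 1:
  Visited: {1, 2, 4, 5, 6, 3}
  Reached 6 of 6 vertices

Step 3: All 6 vertices reached from vertex 1, so the graph is connected.
Number of connected components: 1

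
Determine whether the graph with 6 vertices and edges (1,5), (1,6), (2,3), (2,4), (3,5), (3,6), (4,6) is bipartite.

Step 1: Attempt 2-coloring using BFS:
  Start at vertex 1, assign color 0
  Color vertex 5 with color 1 (neighbor of 1)
  Color vertex 6 with color 1 (neighbor of 1)
  Color vertex 3 with color 0 (neighbor of 5)
  Color vertex 4 with color 0 (neighbor of 6)
  Color vertex 2 with color 1 (neighbor of 3)

Step 2: 2-coloring succeeded. No conflicts found.
  Set A (color 0): {1, 3, 4}
  Set B (color 1): {2, 5, 6}

The graph is bipartite with partition {1, 3, 4}, {2, 5, 6}.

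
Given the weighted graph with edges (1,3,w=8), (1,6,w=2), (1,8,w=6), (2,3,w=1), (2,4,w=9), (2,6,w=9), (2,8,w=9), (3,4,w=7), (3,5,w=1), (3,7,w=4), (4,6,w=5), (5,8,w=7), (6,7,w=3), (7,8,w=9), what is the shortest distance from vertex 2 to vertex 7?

Step 1: Build adjacency list with weights:
  1: 3(w=8), 6(w=2), 8(w=6)
  2: 3(w=1), 4(w=9), 6(w=9), 8(w=9)
  3: 1(w=8), 2(w=1), 4(w=7), 5(w=1), 7(w=4)
  4: 2(w=9), 3(w=7), 6(w=5)
  5: 3(w=1), 8(w=7)
  6: 1(w=2), 2(w=9), 4(w=5), 7(w=3)
  7: 3(w=4), 6(w=3), 8(w=9)
  8: 1(w=6), 2(w=9), 5(w=7), 7(w=9)

Step 2: Apply Dijkstra's algorithm from vertex 2:
  Visit vertex 2 (distance=0)
    Update dist[3] = 1
    Update dist[4] = 9
    Update dist[6] = 9
    Update dist[8] = 9
  Visit vertex 3 (distance=1)
    Update dist[1] = 9
    Update dist[4] = 8
    Update dist[5] = 2
    Update dist[7] = 5
  Visit vertex 5 (distance=2)
  Visit vertex 7 (distance=5)
    Update dist[6] = 8

Step 3: Shortest path: 2 -> 3 -> 7
Total weight: 1 + 4 = 5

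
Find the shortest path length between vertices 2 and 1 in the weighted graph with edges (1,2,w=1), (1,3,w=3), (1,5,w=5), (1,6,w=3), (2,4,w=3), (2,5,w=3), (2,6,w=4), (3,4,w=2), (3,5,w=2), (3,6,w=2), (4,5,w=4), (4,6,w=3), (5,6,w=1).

Step 1: Build adjacency list with weights:
  1: 2(w=1), 3(w=3), 5(w=5), 6(w=3)
  2: 1(w=1), 4(w=3), 5(w=3), 6(w=4)
  3: 1(w=3), 4(w=2), 5(w=2), 6(w=2)
  4: 2(w=3), 3(w=2), 5(w=4), 6(w=3)
  5: 1(w=5), 2(w=3), 3(w=2), 4(w=4), 6(w=1)
  6: 1(w=3), 2(w=4), 3(w=2), 4(w=3), 5(w=1)

Step 2: Apply Dijkstra's algorithm from vertex 2:
  Visit vertex 2 (distance=0)
    Update dist[1] = 1
    Update dist[4] = 3
    Update dist[5] = 3
    Update dist[6] = 4
  Visit vertex 1 (distance=1)
    Update dist[3] = 4

Step 3: Shortest path: 2 -> 1
Total weight: 1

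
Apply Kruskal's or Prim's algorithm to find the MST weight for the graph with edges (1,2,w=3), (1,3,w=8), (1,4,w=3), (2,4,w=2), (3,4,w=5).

Apply Kruskal's algorithm (sort edges by weight, add if no cycle):

Sorted edges by weight:
  (2,4) w=2
  (1,4) w=3
  (1,2) w=3
  (3,4) w=5
  (1,3) w=8

Add edge (2,4) w=2 -- no cycle. Running total: 2
Add edge (1,4) w=3 -- no cycle. Running total: 5
Skip edge (1,2) w=3 -- would create cycle
Add edge (3,4) w=5 -- no cycle. Running total: 10

MST edges: (2,4,w=2), (1,4,w=3), (3,4,w=5)
Total MST weight: 2 + 3 + 5 = 10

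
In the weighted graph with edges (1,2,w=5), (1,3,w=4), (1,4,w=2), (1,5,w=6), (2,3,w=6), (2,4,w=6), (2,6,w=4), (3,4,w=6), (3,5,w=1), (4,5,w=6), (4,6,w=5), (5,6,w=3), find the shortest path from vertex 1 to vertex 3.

Step 1: Build adjacency list with weights:
  1: 2(w=5), 3(w=4), 4(w=2), 5(w=6)
  2: 1(w=5), 3(w=6), 4(w=6), 6(w=4)
  3: 1(w=4), 2(w=6), 4(w=6), 5(w=1)
  4: 1(w=2), 2(w=6), 3(w=6), 5(w=6), 6(w=5)
  5: 1(w=6), 3(w=1), 4(w=6), 6(w=3)
  6: 2(w=4), 4(w=5), 5(w=3)

Step 2: Apply Dijkstra's algorithm from vertex 1:
  Visit vertex 1 (distance=0)
    Update dist[2] = 5
    Update dist[3] = 4
    Update dist[4] = 2
    Update dist[5] = 6
  Visit vertex 4 (distance=2)
    Update dist[6] = 7
  Visit vertex 3 (distance=4)
    Update dist[5] = 5

Step 3: Shortest path: 1 -> 3
Total weight: 4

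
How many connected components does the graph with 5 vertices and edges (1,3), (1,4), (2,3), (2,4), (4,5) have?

Step 1: Build adjacency list from edges:
  1: 3, 4
  2: 3, 4
  3: 1, 2
  4: 1, 2, 5
  5: 4

Step 2: Run BFS/DFS from vertex 1:
  Visited: {1, 3, 4, 2, 5}
  Reached 5 of 5 vertices

Step 3: All 5 vertices reached from vertex 1, so the graph is connected.
Number of connected components: 1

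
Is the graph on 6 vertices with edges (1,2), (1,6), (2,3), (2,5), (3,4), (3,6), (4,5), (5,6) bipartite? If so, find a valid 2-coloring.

Step 1: Attempt 2-coloring using BFS:
  Start at vertex 1, assign color 0
  Color vertex 2 with color 1 (neighbor of 1)
  Color vertex 6 with color 1 (neighbor of 1)
  Color vertex 3 with color 0 (neighbor of 2)
  Color vertex 5 with color 0 (neighbor of 2)
  Color vertex 4 with color 1 (neighbor of 3)

Step 2: 2-coloring succeeded. No conflicts found.
  Set A (color 0): {1, 3, 5}
  Set B (color 1): {2, 4, 6}

The graph is bipartite with partition {1, 3, 5}, {2, 4, 6}.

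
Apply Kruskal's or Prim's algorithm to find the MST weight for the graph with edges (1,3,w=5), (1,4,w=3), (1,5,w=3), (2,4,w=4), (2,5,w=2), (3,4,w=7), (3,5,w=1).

Apply Kruskal's algorithm (sort edges by weight, add if no cycle):

Sorted edges by weight:
  (3,5) w=1
  (2,5) w=2
  (1,4) w=3
  (1,5) w=3
  (2,4) w=4
  (1,3) w=5
  (3,4) w=7

Add edge (3,5) w=1 -- no cycle. Running total: 1
Add edge (2,5) w=2 -- no cycle. Running total: 3
Add edge (1,4) w=3 -- no cycle. Running total: 6
Add edge (1,5) w=3 -- no cycle. Running total: 9

MST edges: (3,5,w=1), (2,5,w=2), (1,4,w=3), (1,5,w=3)
Total MST weight: 1 + 2 + 3 + 3 = 9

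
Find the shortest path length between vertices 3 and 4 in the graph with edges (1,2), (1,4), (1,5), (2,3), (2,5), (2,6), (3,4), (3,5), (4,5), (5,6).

Step 1: Build adjacency list:
  1: 2, 4, 5
  2: 1, 3, 5, 6
  3: 2, 4, 5
  4: 1, 3, 5
  5: 1, 2, 3, 4, 6
  6: 2, 5

Step 2: BFS from vertex 3 to find shortest path to 4:
  vertex 2 reached at distance 1
  vertex 4 reached at distance 1

Step 3: Shortest path: 3 -> 4
Path length: 1 edge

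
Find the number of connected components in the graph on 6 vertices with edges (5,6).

Step 1: Build adjacency list from edges:
  1: (none)
  2: (none)
  3: (none)
  4: (none)
  5: 6
  6: 5

Step 2: Run BFS/DFS from vertex 1:
  Visited: {1}
  Reached 1 of 6 vertices

Step 3: Only 1 of 6 vertices reached. Graph is disconnected.
Connected components: {1}, {2}, {3}, {4}, {5, 6}
Number of connected components: 5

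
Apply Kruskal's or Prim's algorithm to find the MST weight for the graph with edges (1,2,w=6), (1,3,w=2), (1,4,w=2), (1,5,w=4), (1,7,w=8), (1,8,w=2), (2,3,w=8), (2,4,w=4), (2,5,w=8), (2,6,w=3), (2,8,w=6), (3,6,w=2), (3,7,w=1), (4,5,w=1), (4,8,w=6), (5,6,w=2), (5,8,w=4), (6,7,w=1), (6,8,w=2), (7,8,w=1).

Apply Kruskal's algorithm (sort edges by weight, add if no cycle):

Sorted edges by weight:
  (3,7) w=1
  (4,5) w=1
  (6,7) w=1
  (7,8) w=1
  (1,3) w=2
  (1,4) w=2
  (1,8) w=2
  (3,6) w=2
  (5,6) w=2
  (6,8) w=2
  (2,6) w=3
  (1,5) w=4
  (2,4) w=4
  (5,8) w=4
  (1,2) w=6
  (2,8) w=6
  (4,8) w=6
  (1,7) w=8
  (2,5) w=8
  (2,3) w=8

Add edge (3,7) w=1 -- no cycle. Running total: 1
Add edge (4,5) w=1 -- no cycle. Running total: 2
Add edge (6,7) w=1 -- no cycle. Running total: 3
Add edge (7,8) w=1 -- no cycle. Running total: 4
Add edge (1,3) w=2 -- no cycle. Running total: 6
Add edge (1,4) w=2 -- no cycle. Running total: 8
Skip edge (1,8) w=2 -- would create cycle
Skip edge (3,6) w=2 -- would create cycle
Skip edge (5,6) w=2 -- would create cycle
Skip edge (6,8) w=2 -- would create cycle
Add edge (2,6) w=3 -- no cycle. Running total: 11

MST edges: (3,7,w=1), (4,5,w=1), (6,7,w=1), (7,8,w=1), (1,3,w=2), (1,4,w=2), (2,6,w=3)
Total MST weight: 1 + 1 + 1 + 1 + 2 + 2 + 3 = 11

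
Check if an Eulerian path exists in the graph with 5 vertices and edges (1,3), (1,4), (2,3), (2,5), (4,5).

Step 1: Find the degree of each vertex:
  deg(1) = 2
  deg(2) = 2
  deg(3) = 2
  deg(4) = 2
  deg(5) = 2

Step 2: Count vertices with odd degree:
  All vertices have even degree (0 odd-degree vertices)

Step 3: Apply Euler's theorem:
  - Eulerian circuit exists iff graph is connected and all vertices have even degree
  - Eulerian path exists iff graph is connected and has 0 or 2 odd-degree vertices

Graph is connected with 0 odd-degree vertices.
Both Eulerian circuit and Eulerian path exist.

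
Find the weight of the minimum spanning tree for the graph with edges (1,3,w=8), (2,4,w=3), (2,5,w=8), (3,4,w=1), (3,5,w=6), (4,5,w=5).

Apply Kruskal's algorithm (sort edges by weight, add if no cycle):

Sorted edges by weight:
  (3,4) w=1
  (2,4) w=3
  (4,5) w=5
  (3,5) w=6
  (1,3) w=8
  (2,5) w=8

Add edge (3,4) w=1 -- no cycle. Running total: 1
Add edge (2,4) w=3 -- no cycle. Running total: 4
Add edge (4,5) w=5 -- no cycle. Running total: 9
Skip edge (3,5) w=6 -- would create cycle
Add edge (1,3) w=8 -- no cycle. Running total: 17

MST edges: (3,4,w=1), (2,4,w=3), (4,5,w=5), (1,3,w=8)
Total MST weight: 1 + 3 + 5 + 8 = 17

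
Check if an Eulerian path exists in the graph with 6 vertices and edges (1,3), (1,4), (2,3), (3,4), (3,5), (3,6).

Step 1: Find the degree of each vertex:
  deg(1) = 2
  deg(2) = 1
  deg(3) = 5
  deg(4) = 2
  deg(5) = 1
  deg(6) = 1

Step 2: Count vertices with odd degree:
  Odd-degree vertices: 2, 3, 5, 6 (4 total)

Step 3: Apply Euler's theorem:
  - Eulerian circuit exists iff graph is connected and all vertices have even degree
  - Eulerian path exists iff graph is connected and has 0 or 2 odd-degree vertices

Graph has 4 odd-degree vertices (need 0 or 2).
Neither Eulerian path nor Eulerian circuit exists.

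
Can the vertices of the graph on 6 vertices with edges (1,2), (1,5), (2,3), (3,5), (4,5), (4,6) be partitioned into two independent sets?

Step 1: Attempt 2-coloring using BFS:
  Start at vertex 1, assign color 0
  Color vertex 2 with color 1 (neighbor of 1)
  Color vertex 5 with color 1 (neighbor of 1)
  Color vertex 3 with color 0 (neighbor of 2)
  Color vertex 4 with color 0 (neighbor of 5)
  Color vertex 6 with color 1 (neighbor of 4)

Step 2: 2-coloring succeeded. No conflicts found.
  Set A (color 0): {1, 3, 4}
  Set B (color 1): {2, 5, 6}

The graph is bipartite with partition {1, 3, 4}, {2, 5, 6}.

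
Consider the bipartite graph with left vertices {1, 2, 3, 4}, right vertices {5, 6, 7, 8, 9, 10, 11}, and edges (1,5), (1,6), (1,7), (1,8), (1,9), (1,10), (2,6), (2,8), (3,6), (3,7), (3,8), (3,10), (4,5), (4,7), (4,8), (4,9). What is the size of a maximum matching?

Step 1: List the neighbors of each left vertex:
  1: 5, 6, 7, 8, 9, 10
  2: 6, 8
  3: 6, 7, 8, 10
  4: 5, 7, 8, 9

Step 2: Greedily match left vertices, then look for augmenting paths:
  Match 1 -- 5
  Match 2 -- 6
  Match 3 -- 7
  Match 4 -- 8
  No augmenting path remains.

Step 3: Verify this is maximum:
  Matching size 4 = min(|L|, |R|) = min(4, 7), which is an upper bound, so this matching is maximum.

Maximum matching: {(1,5), (2,6), (3,7), (4,8)}
Size: 4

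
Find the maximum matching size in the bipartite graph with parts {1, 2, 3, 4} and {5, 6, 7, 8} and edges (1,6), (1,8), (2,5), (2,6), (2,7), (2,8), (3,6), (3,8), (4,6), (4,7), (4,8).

Step 1: List the neighbors of each left vertex:
  1: 6, 8
  2: 5, 6, 7, 8
  3: 6, 8
  4: 6, 7, 8

Step 2: Greedily match left vertices, then look for augmenting paths:
  Match 1 -- 6
  Match 2 -- 5
  Match 3 -- 8
  Match 4 -- 7
  No augmenting path remains.

Step 3: Verify this is maximum:
  Matching size 4 = min(|L|, |R|) = min(4, 4), which is an upper bound, so this matching is maximum.

Maximum matching: {(1,6), (2,5), (3,8), (4,7)}
Size: 4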